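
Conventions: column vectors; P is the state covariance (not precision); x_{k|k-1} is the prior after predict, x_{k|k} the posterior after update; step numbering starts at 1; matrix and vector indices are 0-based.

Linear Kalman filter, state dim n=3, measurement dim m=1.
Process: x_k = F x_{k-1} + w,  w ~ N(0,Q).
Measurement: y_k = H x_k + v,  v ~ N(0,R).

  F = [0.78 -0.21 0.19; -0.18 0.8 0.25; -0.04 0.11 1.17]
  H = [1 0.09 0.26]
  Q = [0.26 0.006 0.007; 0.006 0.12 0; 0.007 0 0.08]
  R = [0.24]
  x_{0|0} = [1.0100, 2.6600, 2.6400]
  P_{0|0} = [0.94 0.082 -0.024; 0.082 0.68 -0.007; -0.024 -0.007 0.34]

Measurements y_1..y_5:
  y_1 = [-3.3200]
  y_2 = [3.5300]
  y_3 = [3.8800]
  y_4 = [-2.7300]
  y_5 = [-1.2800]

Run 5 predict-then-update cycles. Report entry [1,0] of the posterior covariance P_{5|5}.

step 1: x^-=[0.7308, 2.6062, 3.3410]  P^-=[0.8407 -0.1744 0.0251; -0.1744 0.5827 0.1604; 0.0251 0.1604 0.5549]  S=[1.1122]  K=[0.7477; -0.0721; 0.1653]  nu=[-5.1540]  x^+=[-3.1230, 2.9780, 2.4891]  P^+=[0.2190 -0.1144 -0.1123; -0.1144 0.5769 0.1736; -0.1123 0.1736 0.5245]
step 2: x^-=[-2.5884, 3.5668, 3.3647]  P^-=[0.4279 -0.1732 -0.0480; -0.1732 0.6416 0.4037; -0.0480 0.4037 0.8615]  S=[0.6941]  K=[0.5761; -0.0151; 0.3059]  nu=[4.9225]  x^+=[0.2473, 3.4923, 4.8705]  P^+=[0.1976 -0.1672 -0.1703; -0.1672 0.6414 0.4070; -0.1703 0.4070 0.7966]
step 3: x^-=[0.3849, 3.9669, 6.0727]  P^-=[0.4091 -0.1892 -0.0983; -0.1892 0.8129 0.7292; -0.0983 0.7292 1.3007]  S=[0.6925]  K=[0.5292; 0.1062; 0.4412]  nu=[1.5592]  x^+=[1.2100, 4.1326, 6.7606]  P^+=[0.2151 -0.2281 -0.2600; -0.2281 0.8051 0.6967; -0.2600 0.6967 1.1659]
step 4: x^-=[1.3604, 4.7784, 8.3161]  P^-=[0.4106 -0.2275 -0.1725; -0.2275 1.0829 1.1539; -0.1725 1.1539 1.8917]  S=[0.7106]  K=[0.4859; 0.2392; 0.5956]  nu=[-6.6827]  x^+=[-1.8864, 3.1801, 4.3360]  P^+=[0.2428 -0.3101 -0.3781; -0.3101 1.0423 1.0527; -0.3781 1.0527 1.6397]
step 5: x^-=[-1.3154, 3.9676, 5.4984]  P^-=[0.4184 -0.2866 -0.2682; -0.2866 1.4418 1.6868; -0.2682 1.6868 2.6467]  S=[0.7369]  K=[0.4382; 0.3823; 0.7759]  nu=[-1.7513]  x^+=[-2.0827, 3.2980, 4.1395]  P^+=[0.2769 -0.4100 -0.5187; -0.4100 1.3341 1.4682; -0.5187 1.4682 2.2031]

P_post[1,0] = -0.4100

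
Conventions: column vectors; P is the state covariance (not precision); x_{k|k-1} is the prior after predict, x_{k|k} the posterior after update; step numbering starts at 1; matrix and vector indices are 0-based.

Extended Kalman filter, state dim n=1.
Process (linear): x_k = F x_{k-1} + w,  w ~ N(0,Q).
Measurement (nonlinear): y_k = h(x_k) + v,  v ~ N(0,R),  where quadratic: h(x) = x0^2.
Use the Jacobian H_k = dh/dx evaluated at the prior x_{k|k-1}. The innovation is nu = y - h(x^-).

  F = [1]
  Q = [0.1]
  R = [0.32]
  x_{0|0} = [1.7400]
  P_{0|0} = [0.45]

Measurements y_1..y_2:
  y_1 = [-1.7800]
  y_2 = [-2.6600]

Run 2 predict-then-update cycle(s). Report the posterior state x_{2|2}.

step 1: x^-=[1.7400]  P^-=[0.5500]  H_jac=[3.4800]  S=[6.9807]  K=[0.2742]  nu=[-4.8076]  x^+=[0.4218]  P^+=[0.0252]
step 2: x^-=[0.4218]  P^-=[0.1252]  H_jac=[0.8437]  S=[0.4091]  K=[0.2582]  nu=[-2.8379]  x^+=[-0.3109]  P^+=[0.0979]

x_post = [-0.3109]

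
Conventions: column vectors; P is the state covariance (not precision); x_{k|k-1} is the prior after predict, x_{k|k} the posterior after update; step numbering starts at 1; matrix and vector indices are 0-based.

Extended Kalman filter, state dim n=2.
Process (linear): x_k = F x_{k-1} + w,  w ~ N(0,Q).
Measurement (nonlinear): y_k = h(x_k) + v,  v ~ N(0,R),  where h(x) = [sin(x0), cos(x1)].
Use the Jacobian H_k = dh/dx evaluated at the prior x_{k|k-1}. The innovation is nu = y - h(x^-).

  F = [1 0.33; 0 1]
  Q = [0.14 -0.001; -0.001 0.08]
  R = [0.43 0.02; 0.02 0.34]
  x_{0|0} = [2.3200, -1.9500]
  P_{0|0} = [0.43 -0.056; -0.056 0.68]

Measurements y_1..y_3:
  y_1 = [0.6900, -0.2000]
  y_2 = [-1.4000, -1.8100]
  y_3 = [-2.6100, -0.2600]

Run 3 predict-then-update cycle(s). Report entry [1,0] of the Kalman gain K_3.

K[1,0] = 0.0556

step 1: x^-=[1.6765, -1.9500]  P^-=[0.6071 0.1674; 0.1674 0.7600]  H_jac=[-0.1055 0.0000; 0.0000 0.9290]  S=[0.4368 0.0036; 0.0036 0.9959]  K=[-0.1479 0.1567; -0.0463 0.7091]  nu=[-0.3044, 0.1702]  x^+=[1.7482, -1.8152]  P^+=[0.5732 0.0542; 0.0542 0.2585]
step 2: x^-=[1.1492, -1.8152]  P^-=[0.7772 0.1385; 0.1385 0.3385]  H_jac=[0.4092 0.0000; 0.0000 0.9703]  S=[0.5602 0.0750; 0.0750 0.6587]  K=[0.5488 0.1415; 0.0349 0.4947]  nu=[-2.3124, -1.5680]  x^+=[-0.3418, -2.6717]  P^+=[0.5836 0.0609; 0.0609 0.1741]
step 3: x^-=[-1.2235, -2.6717]  P^-=[0.7827 0.1173; 0.1173 0.2541]  H_jac=[0.3404 0.0000; 0.0000 0.4528]  S=[0.5207 0.0381; 0.0381 0.3921]  K=[0.5053 0.0864; 0.0556 0.2880]  nu=[-1.6697, 0.6316]  x^+=[-2.0127, -2.5827]  P^+=[0.6435 0.0872; 0.0872 0.2187]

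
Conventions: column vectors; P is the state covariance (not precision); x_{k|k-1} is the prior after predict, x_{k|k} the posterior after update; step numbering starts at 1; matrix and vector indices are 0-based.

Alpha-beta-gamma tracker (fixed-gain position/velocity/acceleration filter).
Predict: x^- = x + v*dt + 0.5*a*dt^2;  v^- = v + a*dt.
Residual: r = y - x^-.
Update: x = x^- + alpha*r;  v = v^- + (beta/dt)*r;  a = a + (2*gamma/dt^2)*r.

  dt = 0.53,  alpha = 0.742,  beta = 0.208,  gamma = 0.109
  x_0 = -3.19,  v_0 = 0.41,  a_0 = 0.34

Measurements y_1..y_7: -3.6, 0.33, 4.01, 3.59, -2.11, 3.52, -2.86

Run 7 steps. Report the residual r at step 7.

step 1: x_pred=-2.9249  r=-0.6751  x^+=-3.4258  v^+=0.3253  a^+=-0.1839
step 2: x_pred=-3.2793  r=3.6093  x^+=-0.6012  v^+=1.6443  a^+=2.6172
step 3: x_pred=0.6379  r=3.3721  x^+=3.1400  v^+=4.3548  a^+=5.2342
step 4: x_pred=6.1832  r=-2.5932  x^+=4.2590  v^+=6.1112  a^+=3.2217
step 5: x_pred=7.9505  r=-10.0605  x^+=0.4856  v^+=3.8705  a^+=-4.5860
step 6: x_pred=1.8929  r=1.6271  x^+=3.1002  v^+=2.0785  a^+=-3.3232
step 7: x_pred=3.7350  r=-6.5950  x^+=-1.1585  v^+=-2.2711  a^+=-8.4415

resid = -6.5950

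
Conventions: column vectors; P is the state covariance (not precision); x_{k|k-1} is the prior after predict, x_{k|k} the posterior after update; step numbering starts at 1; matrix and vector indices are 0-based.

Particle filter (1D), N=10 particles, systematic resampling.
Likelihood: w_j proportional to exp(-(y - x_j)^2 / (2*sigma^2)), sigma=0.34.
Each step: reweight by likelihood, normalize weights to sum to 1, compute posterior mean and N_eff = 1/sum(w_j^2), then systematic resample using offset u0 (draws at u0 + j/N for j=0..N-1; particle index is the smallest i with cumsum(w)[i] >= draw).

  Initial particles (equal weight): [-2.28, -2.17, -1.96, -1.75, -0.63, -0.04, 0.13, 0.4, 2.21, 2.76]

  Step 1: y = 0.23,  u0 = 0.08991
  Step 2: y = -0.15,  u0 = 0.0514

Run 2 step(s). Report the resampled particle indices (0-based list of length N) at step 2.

step 1: w=[0.0000, 0.0000, 0.0000, 0.0000, 0.0156, 0.2795, 0.3668, 0.3381, 0.0000, 0.0000]  mean=0.1619  Neff=3.0562  idx=[5, 5, 5, 6, 6, 6, 7, 7, 7, 7]
step 2: w=[0.1565, 0.1565, 0.1565, 0.1175, 0.1175, 0.1175, 0.0446, 0.0446, 0.0446, 0.0446]  mean=0.0983  Neff=8.1450  idx=[0, 0, 1, 2, 2, 3, 4, 5, 6, 8]

resampled_idx = [0, 0, 1, 2, 2, 3, 4, 5, 6, 8]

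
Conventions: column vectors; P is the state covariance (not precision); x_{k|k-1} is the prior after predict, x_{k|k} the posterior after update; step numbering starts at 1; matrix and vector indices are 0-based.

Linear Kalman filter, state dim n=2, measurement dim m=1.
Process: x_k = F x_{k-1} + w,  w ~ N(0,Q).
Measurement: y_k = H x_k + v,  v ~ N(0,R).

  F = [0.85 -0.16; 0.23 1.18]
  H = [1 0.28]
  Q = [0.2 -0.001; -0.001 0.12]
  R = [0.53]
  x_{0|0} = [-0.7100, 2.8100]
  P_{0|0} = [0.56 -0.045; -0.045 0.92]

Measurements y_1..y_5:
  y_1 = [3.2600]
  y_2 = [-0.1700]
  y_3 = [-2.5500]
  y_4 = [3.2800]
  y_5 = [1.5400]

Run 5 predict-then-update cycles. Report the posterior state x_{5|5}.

step 1: x^-=[-1.0531, 3.1525]  P^-=[0.6404 -0.1087; -0.1087 1.4062]  S=[1.2198]  K=[0.5001; 0.2337]  nu=[3.4304]  x^+=[0.6623, 3.9541]  P^+=[0.3354 -0.2512; -0.2512 1.3396]
step 2: x^-=[-0.0697, 4.8182]  P^-=[0.5449 -0.4311; -0.4311 1.8666]  S=[0.9799]  K=[0.4329; 0.0934]  nu=[-1.4494]  x^+=[-0.6972, 4.6828]  P^+=[0.3613 -0.4707; -0.4707 1.8581]
step 3: x^-=[-1.3419, 5.3653]  P^-=[0.6366 -0.7360; -0.7360 2.4708]  S=[0.9482]  K=[0.4541; -0.0466]  nu=[-2.7104]  x^+=[-2.5726, 5.4916]  P^+=[0.4411 -0.7159; -0.7159 2.4687]
step 4: x^-=[-3.0654, 5.8884]  P^-=[0.7766 -1.0726; -1.0726 3.1922]  S=[0.9563]  K=[0.4981; -0.1870]  nu=[4.6966]  x^+=[-0.7260, 5.0103]  P^+=[0.5394 -0.9835; -0.9835 3.1587]
step 5: x^-=[-1.4187, 5.7452]  P^-=[0.9381 -1.4422; -1.4422 4.0129]  S=[0.9751]  K=[0.5479; -0.3267]  nu=[1.3501]  x^+=[-0.6790, 5.3041]  P^+=[0.6453 -1.2676; -1.2676 3.9088]

x_post = [-0.6790, 5.3041]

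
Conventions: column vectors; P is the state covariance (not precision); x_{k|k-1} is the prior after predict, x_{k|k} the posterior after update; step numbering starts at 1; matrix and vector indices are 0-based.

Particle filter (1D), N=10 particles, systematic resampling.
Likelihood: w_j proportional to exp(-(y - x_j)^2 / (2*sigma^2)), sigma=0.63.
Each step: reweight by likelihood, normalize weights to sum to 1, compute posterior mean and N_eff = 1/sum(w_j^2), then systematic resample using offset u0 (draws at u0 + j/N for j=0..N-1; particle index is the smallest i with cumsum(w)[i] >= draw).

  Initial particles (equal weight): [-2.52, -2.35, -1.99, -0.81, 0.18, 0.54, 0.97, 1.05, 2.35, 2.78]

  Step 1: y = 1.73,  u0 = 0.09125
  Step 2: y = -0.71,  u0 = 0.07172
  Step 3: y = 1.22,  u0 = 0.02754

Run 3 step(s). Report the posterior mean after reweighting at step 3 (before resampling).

post_mean = 0.8413

step 1: w=[0.0000, 0.0000, 0.0000, 0.0001, 0.0228, 0.0791, 0.2274, 0.2630, 0.2901, 0.1174]  mean=1.5516  Neff=4.4323  idx=[5, 6, 6, 7, 7, 7, 8, 8, 9, 9]
step 2: w=[0.5426, 0.1110, 0.1110, 0.0785, 0.0785, 0.0785, 0.0000, 0.0000, 0.0000, 0.0000]  mean=0.7556  Neff=2.9626  idx=[0, 0, 0, 0, 0, 1, 2, 3, 4, 5]
step 3: w=[0.0741, 0.0741, 0.0741, 0.0741, 0.0741, 0.1227, 0.1227, 0.1280, 0.1280, 0.1280]  mean=0.8413  Neff=9.3698  idx=[0, 1, 3, 4, 5, 6, 7, 7, 8, 9]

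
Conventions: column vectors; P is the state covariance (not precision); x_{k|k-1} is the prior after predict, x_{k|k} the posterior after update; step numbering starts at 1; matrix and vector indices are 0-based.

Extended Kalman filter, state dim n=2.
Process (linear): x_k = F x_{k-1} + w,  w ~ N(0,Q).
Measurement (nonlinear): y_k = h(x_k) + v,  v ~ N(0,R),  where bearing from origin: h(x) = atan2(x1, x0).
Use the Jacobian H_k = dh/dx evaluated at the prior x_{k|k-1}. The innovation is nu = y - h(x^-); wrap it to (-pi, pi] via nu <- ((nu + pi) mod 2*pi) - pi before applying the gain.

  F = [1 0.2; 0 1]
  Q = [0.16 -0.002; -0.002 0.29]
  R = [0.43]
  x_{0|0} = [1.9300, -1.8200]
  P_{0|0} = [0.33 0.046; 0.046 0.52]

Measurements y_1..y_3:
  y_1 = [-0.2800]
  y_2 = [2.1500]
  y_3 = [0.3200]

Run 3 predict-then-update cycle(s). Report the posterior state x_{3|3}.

x_post = [2.8236, 0.3455]

step 1: x^-=[1.5660, -1.8200]  P^-=[0.5292 0.1480; 0.1480 0.8100]  H_jac=[0.3157 0.2717]  S=[0.5679]  K=[0.3650; 0.4697]  nu=[0.5803]  x^+=[1.7778, -1.5474]  P^+=[0.4535 0.0506; 0.0506 0.6847]
step 2: x^-=[1.4683, -1.5474]  P^-=[0.6612 0.1856; 0.1856 0.9747]  H_jac=[0.3401 0.3227]  S=[0.6487]  K=[0.4389; 0.5821]  nu=[2.9616]  x^+=[2.7683, 0.1766]  P^+=[0.5362 0.0198; 0.0198 0.7549]
step 3: x^-=[2.8036, 0.1766]  P^-=[0.7343 0.1688; 0.1688 1.0449]  H_jac=[-0.0224 0.3553]  S=[0.5596]  K=[0.0778; 0.6566]  nu=[0.2571]  x^+=[2.8236, 0.3455]  P^+=[0.7310 0.1402; 0.1402 0.8036]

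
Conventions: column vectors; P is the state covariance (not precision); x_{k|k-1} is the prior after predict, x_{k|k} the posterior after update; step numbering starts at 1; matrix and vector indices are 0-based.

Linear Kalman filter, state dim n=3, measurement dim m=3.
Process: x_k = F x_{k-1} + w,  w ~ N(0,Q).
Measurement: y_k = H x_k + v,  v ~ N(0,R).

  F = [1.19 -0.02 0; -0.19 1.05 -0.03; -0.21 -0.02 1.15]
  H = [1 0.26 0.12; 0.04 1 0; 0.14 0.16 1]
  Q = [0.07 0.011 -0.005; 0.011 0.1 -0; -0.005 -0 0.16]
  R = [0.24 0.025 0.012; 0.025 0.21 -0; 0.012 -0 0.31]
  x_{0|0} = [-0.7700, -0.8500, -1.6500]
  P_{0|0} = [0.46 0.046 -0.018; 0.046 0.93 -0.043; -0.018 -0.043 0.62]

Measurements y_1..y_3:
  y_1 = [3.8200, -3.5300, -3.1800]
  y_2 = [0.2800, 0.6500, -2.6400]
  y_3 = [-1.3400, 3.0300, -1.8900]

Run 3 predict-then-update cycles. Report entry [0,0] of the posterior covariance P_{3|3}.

P_post[0,0] = 0.1322

step 1: x^-=[-0.8993, -0.6967, -1.7188]  P^-=[0.7196 -0.0543 -0.1441; -0.0543 1.1266 -0.0807; -0.1441 -0.0807 1.0117]  S=[0.9825 0.2815 0.1013; 0.2815 1.3334 0.0899; 0.1013 0.0899 1.2960]  K=[0.7592 -0.1735 -0.0875; -0.0103 0.8446 0.0132; -0.0962 -0.0964 0.7693]  nu=[5.1067, -2.7973, -1.2238]  x^+=[3.5700, -3.1279, -2.8817]  P^+=[0.1882 -0.0250 -0.0404; -0.0250 0.1781 -0.0210; -0.0404 -0.0210 0.2463]
step 2: x^-=[4.3108, -3.8761, -4.0011]  P^-=[0.3377 -0.0652 -0.1062; -0.0652 0.3142 -0.0162; -0.1062 -0.0162 0.5144]  S=[0.5460 0.0519 0.0088; 0.0519 0.5195 0.0222; 0.0088 0.0222 0.8012]  K=[0.5802 -0.1536 -0.0886; -0.0308 0.6022 0.0148; -0.0938 -0.0565 0.6228]  nu=[-2.5429, 4.3537, 1.3778]  x^+=[2.0445, -1.1556, -3.1507]  P^+=[0.1449 -0.0235 -0.0370; -0.0235 0.1266 -0.0127; -0.0370 -0.0127 0.1992]
step 3: x^-=[2.4561, -1.5074, -4.0295]  P^-=[0.2764 -0.0526 -0.0911; -0.0526 0.2548 -0.0062; -0.0911 -0.0062 0.4481]  S=[0.4904 0.0480 0.0104; 0.0480 0.4610 0.0248; 0.0104 0.0248 0.7402]  K=[0.5289 -0.1406 -0.0849; -0.0279 0.5500 0.0188; -0.0876 -0.0439 0.5895]  nu=[-2.9207, 4.4391, 2.0369]  x^+=[0.1144, 1.0539, -2.7679]  P^+=[0.1322 -0.0216 -0.0350; -0.0216 0.1157 -0.0100; -0.0350 -0.0100 0.1882]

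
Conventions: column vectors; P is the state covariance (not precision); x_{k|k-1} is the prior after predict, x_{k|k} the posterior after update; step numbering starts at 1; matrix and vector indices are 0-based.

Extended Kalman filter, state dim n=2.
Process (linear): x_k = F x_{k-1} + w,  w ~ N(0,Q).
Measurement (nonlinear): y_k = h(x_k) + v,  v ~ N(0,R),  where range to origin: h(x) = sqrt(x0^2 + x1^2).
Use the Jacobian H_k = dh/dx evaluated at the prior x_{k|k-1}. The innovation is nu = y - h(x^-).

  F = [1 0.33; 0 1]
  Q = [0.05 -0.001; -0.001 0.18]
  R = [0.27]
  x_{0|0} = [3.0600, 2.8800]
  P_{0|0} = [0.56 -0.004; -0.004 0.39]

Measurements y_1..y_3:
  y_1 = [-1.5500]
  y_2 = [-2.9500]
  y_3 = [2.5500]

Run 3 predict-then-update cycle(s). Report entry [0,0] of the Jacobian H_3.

step 1: x^-=[4.0104, 2.8800]  P^-=[0.6498 0.1237; 0.1237 0.5700]  H_jac=[0.8123 0.5833]  S=[1.0099]  K=[0.5941; 0.4287]  nu=[-6.4874]  x^+=[0.1562, 0.0987]  P^+=[0.2934 -0.1335; -0.1335 0.3844]
step 2: x^-=[0.1888, 0.0987]  P^-=[0.2971 -0.0077; -0.0077 0.5644]  H_jac=[0.8861 0.4634]  S=[0.6182]  K=[0.4201; 0.4121]  nu=[-3.1630]  x^+=[-1.1401, -1.2047]  P^+=[0.1880 -0.1147; -0.1147 0.4594]
step 3: x^-=[-1.5376, -1.2047]  P^-=[0.2123 0.0359; 0.0359 0.6394]  H_jac=[-0.7872 -0.6167]  S=[0.6796]  K=[-0.2785; -0.6218]  nu=[0.5967]  x^+=[-1.7038, -1.5757]  P^+=[0.1596 -0.0818; -0.0818 0.3766]

H_jac[0,0] = -0.7872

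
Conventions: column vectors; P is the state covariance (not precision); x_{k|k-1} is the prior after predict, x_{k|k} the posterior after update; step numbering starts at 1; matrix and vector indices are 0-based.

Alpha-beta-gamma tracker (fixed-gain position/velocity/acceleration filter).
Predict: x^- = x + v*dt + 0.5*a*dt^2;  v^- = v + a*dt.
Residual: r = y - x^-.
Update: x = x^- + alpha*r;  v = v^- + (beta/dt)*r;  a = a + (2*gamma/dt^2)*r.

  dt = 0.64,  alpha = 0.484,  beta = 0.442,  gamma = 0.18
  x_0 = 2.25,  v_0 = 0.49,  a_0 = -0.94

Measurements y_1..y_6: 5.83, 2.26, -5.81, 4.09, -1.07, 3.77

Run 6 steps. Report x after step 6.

x_post = -0.6097

step 1: x_pred=2.3711  r=3.4589  x^+=4.0452  v^+=2.2772  a^+=2.1001
step 2: x_pred=5.9327  r=-3.6727  x^+=4.1551  v^+=1.0848  a^+=-1.1279
step 3: x_pred=4.6184  r=-10.4284  x^+=-0.4290  v^+=-6.8392  a^+=-10.2935
step 4: x_pred=-6.9141  r=11.0041  x^+=-1.5881  v^+=-5.8273  a^+=-0.6219
step 5: x_pred=-5.4450  r=4.3750  x^+=-3.3275  v^+=-3.2038  a^+=3.2233
step 6: x_pred=-4.7178  r=8.4878  x^+=-0.6097  v^+=4.7210  a^+=10.6833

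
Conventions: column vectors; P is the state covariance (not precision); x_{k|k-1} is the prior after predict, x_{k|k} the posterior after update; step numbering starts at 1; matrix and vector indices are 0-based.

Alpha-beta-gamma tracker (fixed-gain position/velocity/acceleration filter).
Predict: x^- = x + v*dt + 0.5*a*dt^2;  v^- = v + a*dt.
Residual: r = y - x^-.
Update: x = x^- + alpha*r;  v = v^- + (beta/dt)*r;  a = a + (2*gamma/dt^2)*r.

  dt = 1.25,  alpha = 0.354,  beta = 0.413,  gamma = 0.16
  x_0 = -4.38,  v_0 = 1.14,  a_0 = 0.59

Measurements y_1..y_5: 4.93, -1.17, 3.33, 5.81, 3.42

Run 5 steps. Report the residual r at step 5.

resid = -3.7240

step 1: x_pred=-2.4941  r=7.4241  x^+=0.1341  v^+=4.3304  a^+=2.1104
step 2: x_pred=7.1959  r=-8.3659  x^+=4.2343  v^+=4.2044  a^+=0.3971
step 3: x_pred=9.8001  r=-6.4701  x^+=7.5097  v^+=2.5631  a^+=-0.9280
step 4: x_pred=9.9886  r=-4.1786  x^+=8.5093  v^+=0.0225  a^+=-1.7837
step 5: x_pred=7.1440  r=-3.7240  x^+=5.8257  v^+=-3.4375  a^+=-2.5464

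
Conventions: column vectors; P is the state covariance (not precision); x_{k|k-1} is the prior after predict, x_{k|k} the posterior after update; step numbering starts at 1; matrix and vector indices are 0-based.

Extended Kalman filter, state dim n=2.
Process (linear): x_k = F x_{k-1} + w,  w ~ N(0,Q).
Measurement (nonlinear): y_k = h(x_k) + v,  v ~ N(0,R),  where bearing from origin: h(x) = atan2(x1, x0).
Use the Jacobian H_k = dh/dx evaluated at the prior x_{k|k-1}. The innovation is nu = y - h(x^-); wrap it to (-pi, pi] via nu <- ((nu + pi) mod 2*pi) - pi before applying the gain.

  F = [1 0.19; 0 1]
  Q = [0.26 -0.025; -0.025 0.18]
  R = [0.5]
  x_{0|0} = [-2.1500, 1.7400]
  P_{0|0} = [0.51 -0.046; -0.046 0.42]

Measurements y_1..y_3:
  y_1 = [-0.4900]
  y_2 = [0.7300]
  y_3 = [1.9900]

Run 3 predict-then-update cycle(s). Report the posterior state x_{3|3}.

step 1: x^-=[-1.8194, 1.7400]  P^-=[0.7677 0.0088; 0.0088 0.6000]  H_jac=[-0.2745 -0.2871]  S=[0.6087]  K=[-0.3504; -0.2869]  nu=[-2.8685]  x^+=[-0.8143, 2.5631]  P^+=[0.6929 -0.0524; -0.0524 0.5499]
step 2: x^-=[-0.3273, 2.5631]  P^-=[0.9529 0.0271; 0.0271 0.7299]  H_jac=[-0.3839 -0.0490]  S=[0.6432]  K=[-0.5708; -0.0718]  nu=[-0.9678]  x^+=[0.2251, 2.6326]  P^+=[0.7433 0.0007; 0.0007 0.7266]
step 3: x^-=[0.7253, 2.6326]  P^-=[1.0298 0.1138; 0.1138 0.9066]  H_jac=[-0.3531 0.0973]  S=[0.6291]  K=[-0.5603; 0.0763]  nu=[0.6880]  x^+=[0.3398, 2.6851]  P^+=[0.8323 0.1407; 0.1407 0.9029]

x_post = [0.3398, 2.6851]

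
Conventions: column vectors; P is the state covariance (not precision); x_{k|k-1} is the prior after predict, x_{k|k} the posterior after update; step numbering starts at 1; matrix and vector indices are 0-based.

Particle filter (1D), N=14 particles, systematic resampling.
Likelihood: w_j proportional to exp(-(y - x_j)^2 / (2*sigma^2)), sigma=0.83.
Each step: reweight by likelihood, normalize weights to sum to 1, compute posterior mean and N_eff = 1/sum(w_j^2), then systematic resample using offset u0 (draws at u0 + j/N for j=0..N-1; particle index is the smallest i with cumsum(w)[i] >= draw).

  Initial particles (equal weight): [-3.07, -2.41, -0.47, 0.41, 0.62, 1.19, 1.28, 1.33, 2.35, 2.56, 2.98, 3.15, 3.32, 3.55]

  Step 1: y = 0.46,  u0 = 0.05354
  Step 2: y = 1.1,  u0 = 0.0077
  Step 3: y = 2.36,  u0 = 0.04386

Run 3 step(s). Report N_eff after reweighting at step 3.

N_eff = 8.8773

step 1: w=[0.0000, 0.0006, 0.1181, 0.2208, 0.2171, 0.1502, 0.1358, 0.1277, 0.0166, 0.0090, 0.0022, 0.0012, 0.0006, 0.0002]  mean=0.7655  Neff=5.9700  idx=[2, 3, 3, 3, 3, 4, 4, 4, 5, 5, 6, 6, 7, 8]
step 2: w=[0.0155, 0.0658, 0.0658, 0.0658, 0.0658, 0.0786, 0.0786, 0.0786, 0.0924, 0.0924, 0.0908, 0.0908, 0.0894, 0.0299]  mean=0.8881  Neff=12.7373  idx=[0, 1, 3, 4, 5, 6, 7, 7, 8, 9, 10, 11, 11, 12]
step 3: w=[0.0010, 0.0202, 0.0202, 0.0202, 0.0355, 0.0355, 0.0355, 0.0355, 0.1184, 0.1184, 0.1371, 0.1371, 0.1371, 0.1480]  mean=1.1178  Neff=8.8773  idx=[3, 5, 7, 8, 9, 9, 10, 10, 11, 11, 12, 12, 13, 13]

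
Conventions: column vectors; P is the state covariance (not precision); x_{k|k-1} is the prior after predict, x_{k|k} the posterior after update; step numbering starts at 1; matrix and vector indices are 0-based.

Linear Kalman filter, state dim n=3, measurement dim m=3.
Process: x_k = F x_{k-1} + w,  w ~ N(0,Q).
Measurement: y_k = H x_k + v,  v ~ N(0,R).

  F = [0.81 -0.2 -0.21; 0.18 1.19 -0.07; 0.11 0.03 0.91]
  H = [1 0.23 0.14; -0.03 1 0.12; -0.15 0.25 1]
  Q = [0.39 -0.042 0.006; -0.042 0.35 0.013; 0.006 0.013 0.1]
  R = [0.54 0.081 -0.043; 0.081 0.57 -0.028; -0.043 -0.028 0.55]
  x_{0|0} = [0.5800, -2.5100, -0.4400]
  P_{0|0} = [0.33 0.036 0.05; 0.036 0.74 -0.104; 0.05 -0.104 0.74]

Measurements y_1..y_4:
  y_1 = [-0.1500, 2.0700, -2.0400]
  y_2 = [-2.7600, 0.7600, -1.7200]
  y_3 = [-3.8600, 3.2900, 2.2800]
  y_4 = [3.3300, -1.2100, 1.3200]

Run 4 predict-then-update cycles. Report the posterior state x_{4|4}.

x_post = [0.5938, 0.5490, -0.0622]

step 1: x^-=[1.0642, -2.8517, -0.4119]  P^-=[0.6313 -0.1059 -0.0551; -0.1059 1.4437 -0.1009; -0.0551 -0.1009 0.7220]  S=[1.1912 0.2778 -0.0571; 0.2778 2.0072 0.3378; -0.0571 0.3378 1.3505]  K=[0.5287 -0.1258 -0.0767; 0.0142 0.7082 0.0278; 0.0710 -0.1091 0.5524]  nu=[-0.5006, 5.0031, -0.7555]  x^+=[0.2283, 0.6633, -1.4105]  P^+=[0.2844 -0.0164 -0.0146; -0.0164 0.4170 -0.1119; -0.0146 -0.1119 0.3296]
step 2: x^-=[0.3485, 0.9291, -1.2385]  P^-=[0.6087 -0.0824 -0.0236; -0.0824 0.9633 -0.1129; -0.0236 -0.1129 0.3676]  S=[1.1551 0.1870 -0.0982; 0.1870 1.5171 0.1575; -0.0982 0.1575 0.9483]  K=[0.5223 -0.1255 -0.0679; 0.0100 0.6216 0.0457; 0.0488 -0.0905 0.3817]  nu=[-3.1488, -0.0100, -0.6615]  x^+=[-1.2498, 0.8610, -1.6437]  P^+=[0.2802 -0.0178 -0.0098; -0.0178 0.3637 -0.0863; -0.0098 -0.0863 0.2305]
step 3: x^-=[-0.8394, 0.9147, -1.6074]  P^-=[0.6004 -0.0795 -0.0061; -0.0795 0.8822 -0.0804; -0.0061 -0.0804 0.2878]  S=[1.1493 0.1776 -0.0864; 0.1776 1.4425 0.1598; -0.0864 0.1598 0.8740]  K=[0.5208 -0.1258 -0.0582; 0.0101 0.5981 0.0657; 0.0496 -0.0738 0.3257]  nu=[-3.0059, 2.5430, 3.5328]  x^+=[-2.9306, 2.6373, -0.7936]  P^+=[0.2786 -0.0190 -0.0044; -0.0190 0.3478 -0.0709; -0.0044 -0.0709 0.1961]
step 4: x^-=[-2.7346, 2.6664, -0.9654]  P^-=[0.5970 -0.0818 0.0014; -0.0818 0.8563 -0.0614; 0.0014 -0.0614 0.2612]  S=[1.1463 0.1731 -0.0792; 0.1731 1.4208 0.1697; -0.0792 0.1697 0.8532]  K=[0.5201 -0.1270 -0.0537; 0.0094 0.5889 0.0771; 0.0516 -0.0640 0.3055]  nu=[5.5865, -3.8426, 1.2086]  x^+=[0.5938, 0.5490, -0.0622]  P^+=[0.2777 -0.0202 -0.0016; -0.0202 0.3412 -0.0628; -0.0016 -0.0628 0.1830]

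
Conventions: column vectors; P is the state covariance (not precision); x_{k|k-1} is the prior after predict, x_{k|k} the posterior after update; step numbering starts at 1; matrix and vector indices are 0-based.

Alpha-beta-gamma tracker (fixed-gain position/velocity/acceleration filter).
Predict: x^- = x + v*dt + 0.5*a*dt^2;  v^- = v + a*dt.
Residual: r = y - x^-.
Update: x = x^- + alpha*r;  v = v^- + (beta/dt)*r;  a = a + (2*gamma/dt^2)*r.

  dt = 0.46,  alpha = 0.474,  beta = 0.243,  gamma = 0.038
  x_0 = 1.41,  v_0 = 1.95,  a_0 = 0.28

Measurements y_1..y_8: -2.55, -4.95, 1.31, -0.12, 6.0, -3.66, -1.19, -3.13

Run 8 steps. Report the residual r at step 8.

resid = -2.7023

step 1: x_pred=2.3366  r=-4.8866  x^+=0.0204  v^+=-0.5026  a^+=-1.4751
step 2: x_pred=-0.3669  r=-4.5831  x^+=-2.5393  v^+=-3.6022  a^+=-3.1212
step 3: x_pred=-4.5265  r=5.8365  x^+=-1.7600  v^+=-1.9548  a^+=-1.0249
step 4: x_pred=-2.7677  r=2.6477  x^+=-1.5127  v^+=-1.0276  a^+=-0.0740
step 5: x_pred=-1.9932  r=7.9932  x^+=1.7956  v^+=3.1609  a^+=2.7969
step 6: x_pred=3.5455  r=-7.2055  x^+=0.1301  v^+=0.6411  a^+=0.2089
step 7: x_pred=0.4471  r=-1.6371  x^+=-0.3289  v^+=-0.1276  a^+=-0.3790
step 8: x_pred=-0.4277  r=-2.7023  x^+=-1.7086  v^+=-1.7295  a^+=-1.3496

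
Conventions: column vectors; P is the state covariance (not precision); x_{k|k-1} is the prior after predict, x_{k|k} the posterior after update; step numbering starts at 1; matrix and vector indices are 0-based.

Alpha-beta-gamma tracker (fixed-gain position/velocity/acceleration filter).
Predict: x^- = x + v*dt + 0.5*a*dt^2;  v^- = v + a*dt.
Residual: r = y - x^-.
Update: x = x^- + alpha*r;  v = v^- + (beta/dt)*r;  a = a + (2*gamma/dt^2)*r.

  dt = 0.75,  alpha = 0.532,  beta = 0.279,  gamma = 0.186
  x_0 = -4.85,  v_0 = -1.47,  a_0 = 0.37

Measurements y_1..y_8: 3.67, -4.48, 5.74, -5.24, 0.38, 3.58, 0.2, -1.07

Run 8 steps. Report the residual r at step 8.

step 1: x_pred=-5.8484  r=9.5184  x^+=-0.7846  v^+=2.3484  a^+=6.6649
step 2: x_pred=2.8511  r=-7.3311  x^+=-1.0490  v^+=4.6198  a^+=1.8165
step 3: x_pred=2.9267  r=2.8133  x^+=4.4234  v^+=7.0288  a^+=3.6770
step 4: x_pred=10.7291  r=-15.9691  x^+=2.2336  v^+=3.8460  a^+=-6.8839
step 5: x_pred=3.1820  r=-2.8020  x^+=1.6913  v^+=-2.3592  a^+=-8.7369
step 6: x_pred=-2.5353  r=6.1153  x^+=0.7180  v^+=-6.6370  a^+=-4.6926
step 7: x_pred=-5.5795  r=5.7795  x^+=-2.5048  v^+=-8.0065  a^+=-0.8704
step 8: x_pred=-8.7545  r=7.6845  x^+=-4.6663  v^+=-5.8007  a^+=4.2116

resid = 7.6845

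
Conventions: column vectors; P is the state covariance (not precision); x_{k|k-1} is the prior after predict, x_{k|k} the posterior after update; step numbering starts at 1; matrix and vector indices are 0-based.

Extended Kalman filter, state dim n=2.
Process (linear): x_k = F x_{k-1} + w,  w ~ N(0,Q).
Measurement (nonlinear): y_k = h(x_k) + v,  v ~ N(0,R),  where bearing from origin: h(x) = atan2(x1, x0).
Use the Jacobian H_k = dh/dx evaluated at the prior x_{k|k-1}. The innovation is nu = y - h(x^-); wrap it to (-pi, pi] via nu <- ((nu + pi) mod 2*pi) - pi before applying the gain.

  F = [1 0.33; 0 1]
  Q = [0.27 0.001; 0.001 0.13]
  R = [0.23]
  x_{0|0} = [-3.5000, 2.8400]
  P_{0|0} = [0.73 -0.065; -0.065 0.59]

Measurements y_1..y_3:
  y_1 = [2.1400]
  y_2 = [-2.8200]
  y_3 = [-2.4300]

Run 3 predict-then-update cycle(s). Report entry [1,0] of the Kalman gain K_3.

step 1: x^-=[-2.5628, 2.8400]  P^-=[1.0214 0.1307; 0.1307 0.7200]  H_jac=[-0.1941 -0.1751]  S=[0.2994]  K=[-0.7384; -0.5058]  nu=[-0.1649]  x^+=[-2.4410, 2.9234]  P^+=[0.8581 0.0189; 0.0189 0.6434]
step 2: x^-=[-1.4763, 2.9234]  P^-=[1.2106 0.2322; 0.2322 0.7734]  H_jac=[-0.2726 -0.1376]  S=[0.3520]  K=[-1.0282; -0.4822]  nu=[1.4248]  x^+=[-2.9412, 2.2364]  P^+=[0.8385 0.0577; 0.0577 0.6915]
step 3: x^-=[-2.2031, 2.2364]  P^-=[1.2219 0.2869; 0.2869 0.8215]  H_jac=[-0.2269 -0.2235]  S=[0.3631]  K=[-0.9403; -0.6851]  nu=[1.5045]  x^+=[-3.6178, 1.2057]  P^+=[0.9008 0.0530; 0.0530 0.6511]

K[1,0] = -0.6851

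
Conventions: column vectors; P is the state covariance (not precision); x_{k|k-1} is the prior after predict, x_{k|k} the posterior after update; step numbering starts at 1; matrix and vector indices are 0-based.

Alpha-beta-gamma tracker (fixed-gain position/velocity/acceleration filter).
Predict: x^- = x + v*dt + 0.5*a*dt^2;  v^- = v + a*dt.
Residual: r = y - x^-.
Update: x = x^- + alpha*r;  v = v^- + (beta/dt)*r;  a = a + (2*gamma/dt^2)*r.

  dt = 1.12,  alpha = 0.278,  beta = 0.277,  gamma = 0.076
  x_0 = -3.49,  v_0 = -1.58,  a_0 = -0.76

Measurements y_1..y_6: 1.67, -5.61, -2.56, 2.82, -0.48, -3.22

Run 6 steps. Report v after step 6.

step 1: x_pred=-5.7363  r=7.4063  x^+=-3.6773  v^+=-0.5995  a^+=0.1374
step 2: x_pred=-4.2625  r=-1.3475  x^+=-4.6371  v^+=-0.7788  a^+=-0.0258
step 3: x_pred=-5.5256  r=2.9656  x^+=-4.7011  v^+=-0.0743  a^+=0.3335
step 4: x_pred=-4.5752  r=7.3952  x^+=-2.5193  v^+=2.1282  a^+=1.2296
step 5: x_pred=0.6355  r=-1.1155  x^+=0.3254  v^+=3.2295  a^+=1.0944
step 6: x_pred=4.6289  r=-7.8489  x^+=2.4469  v^+=2.5141  a^+=0.1434

v_post = 2.5141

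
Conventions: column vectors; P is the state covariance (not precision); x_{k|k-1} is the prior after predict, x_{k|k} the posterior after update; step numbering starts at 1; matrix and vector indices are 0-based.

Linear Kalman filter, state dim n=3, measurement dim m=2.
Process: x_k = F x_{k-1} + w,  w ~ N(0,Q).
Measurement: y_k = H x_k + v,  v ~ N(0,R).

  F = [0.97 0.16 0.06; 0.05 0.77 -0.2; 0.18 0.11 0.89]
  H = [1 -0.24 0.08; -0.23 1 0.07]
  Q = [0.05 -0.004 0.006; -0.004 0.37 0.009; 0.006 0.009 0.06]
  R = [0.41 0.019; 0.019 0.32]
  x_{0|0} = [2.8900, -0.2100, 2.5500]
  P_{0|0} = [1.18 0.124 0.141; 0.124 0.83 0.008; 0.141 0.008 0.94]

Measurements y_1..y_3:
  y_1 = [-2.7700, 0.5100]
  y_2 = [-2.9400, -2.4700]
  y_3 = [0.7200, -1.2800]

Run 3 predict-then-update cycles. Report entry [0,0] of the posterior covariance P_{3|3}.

P_post[0,0] = 0.1779

step 1: x^-=[2.9227, -0.5272, 2.7666]  P^-=[1.2399 0.2110 0.4181; 0.2110 0.9069 -0.0530; 0.4181 -0.0530 0.9045]  S=[1.6756 -0.2379; -0.2379 1.1790]  K=[0.7457 0.1124; 0.0993 0.7449; 0.2985 -0.0126]  nu=[-6.0406, 1.5158]  x^+=[-1.4113, 0.0023, 0.9444]  P^+=[0.3332 0.1231 0.0525; 0.1231 0.2713 -0.0390; 0.0525 -0.0390 0.7532]
step 2: x^-=[-1.3119, -0.2576, 0.5868]  P^-=[0.4167 0.1189 0.1660; 0.1189 0.5823 -0.1068; 0.1660 -0.1068 0.6848]  S=[0.8383 -0.0855; -0.0855 0.8527]  K=[0.4881 0.0896; 0.0307 0.6451; 0.2852 -0.0852]  nu=[-1.7368, -2.5552]  x^+=[-2.3886, -1.9594, 0.3091]  P^+=[0.2177 0.0842 0.0544; 0.0842 0.2300 -0.0518; 0.0544 -0.0518 0.6062]
step 3: x^-=[-2.6119, -1.6899, -0.3704]  P^-=[0.2944 0.0801 0.1317; 0.0801 0.5525 -0.0992; 0.1317 -0.0992 0.5607]  S=[0.7262 -0.0932; -0.0932 0.8359]  K=[0.4024 0.0707; -0.0024 0.6304; 0.2658 -0.0783]  nu=[2.9559, -0.1648]  x^+=[-1.4339, -1.8010, 0.4282]  P^+=[0.1779 0.0671 0.0574; 0.0671 0.2201 -0.0418; 0.0574 -0.0418 0.5003]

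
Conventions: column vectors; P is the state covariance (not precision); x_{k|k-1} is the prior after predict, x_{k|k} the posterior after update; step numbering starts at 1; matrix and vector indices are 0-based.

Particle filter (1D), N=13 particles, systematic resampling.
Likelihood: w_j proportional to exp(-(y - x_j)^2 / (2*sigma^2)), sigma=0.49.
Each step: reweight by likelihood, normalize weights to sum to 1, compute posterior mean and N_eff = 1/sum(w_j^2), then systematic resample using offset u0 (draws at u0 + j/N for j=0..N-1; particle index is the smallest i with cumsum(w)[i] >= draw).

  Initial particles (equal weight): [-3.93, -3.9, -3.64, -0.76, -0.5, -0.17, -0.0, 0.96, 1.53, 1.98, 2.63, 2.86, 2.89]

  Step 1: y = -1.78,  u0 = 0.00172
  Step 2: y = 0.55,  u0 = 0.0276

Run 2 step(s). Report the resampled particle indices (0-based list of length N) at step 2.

resampled_idx = [1, 3, 4, 6, 7, 9, 10, 10, 11, 11, 11, 12, 12]

step 1: w=[0.0004, 0.0006, 0.0048, 0.7424, 0.2137, 0.0293, 0.0088, 0.0000, 0.0000, 0.0000, 0.0000, 0.0000, 0.0000]  mean=-0.6974  Neff=1.6730  idx=[2, 3, 3, 3, 3, 3, 3, 3, 3, 3, 4, 4, 4]
step 2: w=[0.0000, 0.0506, 0.0506, 0.0506, 0.0506, 0.0506, 0.0506, 0.0506, 0.0506, 0.0506, 0.1816, 0.1816, 0.1816]  mean=-0.6184  Neff=8.2017  idx=[1, 3, 4, 6, 7, 9, 10, 10, 11, 11, 11, 12, 12]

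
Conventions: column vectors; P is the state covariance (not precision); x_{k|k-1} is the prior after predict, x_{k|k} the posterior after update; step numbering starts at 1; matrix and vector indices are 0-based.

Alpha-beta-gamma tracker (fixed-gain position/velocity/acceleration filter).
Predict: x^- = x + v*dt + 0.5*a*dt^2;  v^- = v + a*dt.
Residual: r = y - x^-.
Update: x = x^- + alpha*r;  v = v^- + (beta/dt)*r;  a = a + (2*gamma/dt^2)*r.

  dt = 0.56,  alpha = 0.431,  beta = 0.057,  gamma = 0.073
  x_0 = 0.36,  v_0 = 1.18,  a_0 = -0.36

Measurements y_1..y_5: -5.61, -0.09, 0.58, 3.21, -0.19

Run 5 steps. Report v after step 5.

step 1: x_pred=0.9644  r=-6.5744  x^+=-1.8692  v^+=0.3092  a^+=-3.4208
step 2: x_pred=-2.2324  r=2.1424  x^+=-1.3090  v^+=-1.3883  a^+=-2.4233
step 3: x_pred=-2.4665  r=3.0465  x^+=-1.1534  v^+=-2.4353  a^+=-1.0050
step 4: x_pred=-2.6748  r=5.8848  x^+=-0.1385  v^+=-2.3991  a^+=1.7347
step 5: x_pred=-1.2100  r=1.0200  x^+=-0.7704  v^+=-1.3239  a^+=2.2096

v_post = -1.3239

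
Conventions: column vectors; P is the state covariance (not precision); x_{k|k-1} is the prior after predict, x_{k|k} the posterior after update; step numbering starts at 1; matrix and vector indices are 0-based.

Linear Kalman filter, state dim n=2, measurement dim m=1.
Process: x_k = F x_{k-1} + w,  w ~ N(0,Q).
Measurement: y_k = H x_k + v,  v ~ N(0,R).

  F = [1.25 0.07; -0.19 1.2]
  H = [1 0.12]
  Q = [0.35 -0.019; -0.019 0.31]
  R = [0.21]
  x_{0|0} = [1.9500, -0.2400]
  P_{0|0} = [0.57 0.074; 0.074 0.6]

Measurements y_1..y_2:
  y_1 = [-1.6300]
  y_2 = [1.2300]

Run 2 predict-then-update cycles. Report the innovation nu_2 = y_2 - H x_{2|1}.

step 1: x^-=[2.4207, -0.6585]  P^-=[1.2565 0.0060; 0.0060 1.1608]  S=[1.4847]  K=[0.8468; 0.0979]  nu=[-3.9717]  x^+=[-0.9426, -1.0473]  P^+=[0.1919 -0.1170; -0.1170 1.1466]
step 2: x^-=[-1.2515, -1.0777]  P^-=[0.6349 -0.1423; -0.1423 2.0214]  S=[0.8399]  K=[0.7356; 0.1194]  nu=[2.6108]  x^+=[0.6691, -0.7658]  P^+=[0.1804 -0.2160; -0.2160 2.0094]

innov = [2.6108]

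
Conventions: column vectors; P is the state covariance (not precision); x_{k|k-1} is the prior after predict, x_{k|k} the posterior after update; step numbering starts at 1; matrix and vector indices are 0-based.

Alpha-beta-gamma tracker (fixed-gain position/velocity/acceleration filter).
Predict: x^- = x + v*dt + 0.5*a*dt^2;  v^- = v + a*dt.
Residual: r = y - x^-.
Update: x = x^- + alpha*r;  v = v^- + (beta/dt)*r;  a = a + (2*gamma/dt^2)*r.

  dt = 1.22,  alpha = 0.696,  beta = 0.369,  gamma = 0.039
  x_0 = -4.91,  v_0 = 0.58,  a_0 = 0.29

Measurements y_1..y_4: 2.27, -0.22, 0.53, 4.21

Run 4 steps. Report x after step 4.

step 1: x_pred=-3.9866  r=6.2566  x^+=0.3680  v^+=2.8262  a^+=0.6179
step 2: x_pred=4.2757  r=-4.4957  x^+=1.1467  v^+=2.2202  a^+=0.3823
step 3: x_pred=4.1398  r=-3.6098  x^+=1.6274  v^+=1.5947  a^+=0.1931
step 4: x_pred=3.7167  r=0.4933  x^+=4.0600  v^+=1.9795  a^+=0.2190

x_post = 4.0600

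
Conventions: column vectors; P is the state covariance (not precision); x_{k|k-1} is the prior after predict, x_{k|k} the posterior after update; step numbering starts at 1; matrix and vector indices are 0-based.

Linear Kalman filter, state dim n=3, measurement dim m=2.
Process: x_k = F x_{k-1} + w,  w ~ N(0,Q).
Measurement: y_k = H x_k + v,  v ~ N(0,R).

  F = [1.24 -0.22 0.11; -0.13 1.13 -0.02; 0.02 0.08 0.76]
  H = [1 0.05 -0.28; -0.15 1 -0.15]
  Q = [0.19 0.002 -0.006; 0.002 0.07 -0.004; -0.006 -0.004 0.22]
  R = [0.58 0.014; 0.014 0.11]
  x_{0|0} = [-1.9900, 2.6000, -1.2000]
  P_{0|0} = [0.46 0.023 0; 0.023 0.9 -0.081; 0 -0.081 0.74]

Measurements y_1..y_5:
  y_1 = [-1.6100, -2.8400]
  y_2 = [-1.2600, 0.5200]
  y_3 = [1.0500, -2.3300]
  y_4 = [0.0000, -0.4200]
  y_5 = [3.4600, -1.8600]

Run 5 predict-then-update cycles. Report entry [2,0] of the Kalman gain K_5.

K[2,0] = 0.0092

step 1: x^-=[-3.1716, 3.2207, -0.7438]  P^-=[0.9412 -0.2751 0.0664; -0.2751 1.2242 -0.0042; 0.0664 -0.0042 0.6436]  S=[1.5101 -0.3179; -0.3179 1.4566]  K=[0.5662 -0.1690; 0.0442 0.8788; -0.0959 -0.0970]  nu=[1.1923, -6.6480]  x^+=[-1.3728, -2.5691, -0.2136]  P^+=[0.3545 0.0594 0.1123; 0.0594 0.1209 0.0981; 0.1123 0.0981 0.6219]
step 2: x^-=[-1.1606, -2.7203, -0.3953]  P^-=[0.7420 0.0065 0.1488; 0.0065 0.2093 0.0703; 0.1488 0.0703 0.5957]  S=[1.2846 -0.0916; -0.0916 0.3331]  K=[0.5286 -0.2362; 0.0411 0.6052; -0.0205 -0.1300]  nu=[-0.0741, 3.0070]  x^+=[-1.9099, -0.9036, -0.7847]  P^+=[0.3416 0.0547 0.1467; 0.0547 0.0897 0.0959; 0.1467 0.0959 0.5900]
step 3: x^-=[-2.2558, -0.7571, -0.7068]  P^-=[0.7323 0.0081 0.1787; 0.0081 0.1710 0.0626; 0.1787 0.0626 0.5778]  S=[1.2570 -0.0923; -0.0923 0.2973]  K=[0.5233 -0.2700; 0.0398 0.5518; 0.0035 -0.1701]  nu=[3.1457, -2.0173]  x^+=[-0.0651, -1.7450, -0.3527]  P^+=[0.3404 0.0519 0.1545; 0.0519 0.0825 0.0899; 0.1545 0.0899 0.5691]
step 4: x^-=[0.2644, -1.9563, -0.4089]  P^-=[0.7337 0.0050 0.1852; 0.0050 0.1628 0.0563; 0.1852 0.0563 0.5651]  S=[1.2537 -0.0954; -0.0954 0.2920]  K=[0.5225 -0.2842; 0.0389 0.5389; 0.0093 -0.1897]  nu=[-0.2811, 1.5146]  x^+=[-0.3128, -1.1510, -0.6989]  P^+=[0.3396 0.0500 0.1536; 0.0500 0.0801 0.0854; 0.1536 0.0854 0.5542]
step 5: x^-=[-0.2116, -1.2460, -0.6295]  P^-=[0.7332 0.0027 0.1837; 0.0027 0.1605 0.0525; 0.1837 0.0525 0.5560]  S=[1.2531 -0.0969; -0.0969 0.2912]  K=[0.5218 -0.2895; 0.0382 0.5355; 0.0092 -0.1975]  nu=[3.5576, -0.7401]  x^+=[1.8590, -1.5065, -0.4507]  P^+=[0.3384 0.0488 0.1508; 0.0488 0.0792 0.0826; 0.1508 0.0826 0.5442]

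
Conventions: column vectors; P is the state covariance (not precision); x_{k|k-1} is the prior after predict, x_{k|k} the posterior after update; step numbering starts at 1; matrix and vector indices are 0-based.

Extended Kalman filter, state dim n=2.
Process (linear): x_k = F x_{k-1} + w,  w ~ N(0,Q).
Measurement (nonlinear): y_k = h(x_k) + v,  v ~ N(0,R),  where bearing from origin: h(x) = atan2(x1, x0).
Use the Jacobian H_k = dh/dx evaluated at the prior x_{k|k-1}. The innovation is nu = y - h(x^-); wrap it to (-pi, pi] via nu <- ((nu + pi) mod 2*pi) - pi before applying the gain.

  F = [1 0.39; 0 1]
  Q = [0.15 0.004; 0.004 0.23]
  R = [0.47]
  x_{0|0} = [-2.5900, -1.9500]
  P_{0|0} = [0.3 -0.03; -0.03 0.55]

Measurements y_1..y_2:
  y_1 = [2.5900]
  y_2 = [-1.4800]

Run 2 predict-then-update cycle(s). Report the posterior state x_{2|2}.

x_post = [-4.0997, -2.0478]

step 1: x^-=[-3.3505, -1.9500]  P^-=[0.5103 0.1885; 0.1885 0.7800]  H_jac=[0.1298 -0.2229]  S=[0.5065]  K=[0.0477; -0.2951]  nu=[-1.0787]  x^+=[-3.4020, -1.6317]  P^+=[0.5091 0.1956; 0.1956 0.7359]
step 2: x^-=[-4.0384, -1.6317]  P^-=[0.9236 0.4866; 0.4866 0.9659]  H_jac=[0.0860 -0.2129]  S=[0.5028]  K=[-0.0480; -0.3257]  nu=[1.2776]  x^+=[-4.0997, -2.0478]  P^+=[0.9225 0.4788; 0.4788 0.9126]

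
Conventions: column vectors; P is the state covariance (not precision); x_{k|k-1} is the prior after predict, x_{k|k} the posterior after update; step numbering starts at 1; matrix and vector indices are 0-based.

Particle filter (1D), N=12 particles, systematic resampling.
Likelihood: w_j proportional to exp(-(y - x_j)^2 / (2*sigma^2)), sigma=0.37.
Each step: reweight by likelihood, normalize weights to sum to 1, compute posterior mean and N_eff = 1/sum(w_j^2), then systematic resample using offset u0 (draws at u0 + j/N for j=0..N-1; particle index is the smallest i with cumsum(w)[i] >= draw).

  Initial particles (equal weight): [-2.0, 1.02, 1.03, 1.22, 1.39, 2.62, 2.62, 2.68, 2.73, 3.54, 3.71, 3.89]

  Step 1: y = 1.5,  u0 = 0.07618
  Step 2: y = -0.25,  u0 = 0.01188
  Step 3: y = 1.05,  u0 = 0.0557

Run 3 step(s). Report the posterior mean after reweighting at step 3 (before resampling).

post_mean = 1.0394

step 1: w=[0.0000, 0.1648, 0.1706, 0.2871, 0.3658, 0.0039, 0.0039, 0.0024, 0.0015, 0.0000, 0.0000, 0.0000]  mean=1.2335  Neff=3.6694  idx=[1, 1, 2, 2, 3, 3, 3, 4, 4, 4, 4, 6]
step 2: w=[0.2322, 0.2322, 0.2116, 0.2116, 0.0314, 0.0314, 0.0314, 0.0046, 0.0046, 0.0046, 0.0046, 0.0000]  mean=1.0498  Neff=4.9890  idx=[0, 0, 0, 1, 1, 1, 2, 2, 3, 3, 3, 5]
step 3: w=[0.0839, 0.0839, 0.0839, 0.0839, 0.0839, 0.0839, 0.0841, 0.0841, 0.0841, 0.0841, 0.0841, 0.0758]  mean=1.0394  Neff=11.9911  idx=[0, 1, 2, 3, 4, 5, 6, 7, 8, 9, 10, 11]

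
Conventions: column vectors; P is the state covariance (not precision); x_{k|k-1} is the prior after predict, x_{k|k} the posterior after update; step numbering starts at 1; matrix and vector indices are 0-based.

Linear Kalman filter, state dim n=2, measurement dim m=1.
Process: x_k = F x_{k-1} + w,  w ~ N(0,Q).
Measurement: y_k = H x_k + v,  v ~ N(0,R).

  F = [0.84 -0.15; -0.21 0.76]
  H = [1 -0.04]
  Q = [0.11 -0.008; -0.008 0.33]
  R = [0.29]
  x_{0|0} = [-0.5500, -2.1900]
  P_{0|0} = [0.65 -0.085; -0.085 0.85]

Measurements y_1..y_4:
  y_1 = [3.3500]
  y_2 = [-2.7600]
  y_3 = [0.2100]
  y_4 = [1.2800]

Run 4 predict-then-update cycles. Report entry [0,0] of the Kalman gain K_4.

step 1: x^-=[-0.1335, -1.5489]  P^-=[0.6092 -0.2765; -0.2765 0.8768]  S=[0.9227]  K=[0.6722; -0.3377]  nu=[3.4215]  x^+=[2.1665, -2.7043]  P^+=[0.1923 -0.0671; -0.0671 0.7715]
step 2: x^-=[2.2255, -2.5102]  P^-=[0.2799 -0.1748; -0.1748 0.8055]  S=[0.5852]  K=[0.4903; -0.3538]  nu=[-5.0859]  x^+=[-0.2680, -0.7110]  P^+=[0.1392 -0.0733; -0.0733 0.7323]
step 3: x^-=[-0.1185, -0.4841]  P^-=[0.2432 -0.1651; -0.1651 0.7825]  S=[0.5477]  K=[0.4561; -0.3587]  nu=[0.3091]  x^+=[0.0225, -0.5950]  P^+=[0.1293 -0.0755; -0.0755 0.7120]
step 4: x^-=[0.1081, -0.4569]  P^-=[0.2363 -0.1626; -0.1626 0.7711]  S=[0.5405]  K=[0.4491; -0.3579]  nu=[1.1536]  x^+=[0.6263, -0.8697]  P^+=[0.1272 -0.0757; -0.0757 0.7019]

K[0,0] = 0.4491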